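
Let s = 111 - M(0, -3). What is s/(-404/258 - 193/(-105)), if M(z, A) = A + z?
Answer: 514710/1229 ≈ 418.80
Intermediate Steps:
s = 114 (s = 111 - (-3 + 0) = 111 - 1*(-3) = 111 + 3 = 114)
s/(-404/258 - 193/(-105)) = 114/(-404/258 - 193/(-105)) = 114/(-404*1/258 - 193*(-1/105)) = 114/(-202/129 + 193/105) = 114/(1229/4515) = 114*(4515/1229) = 514710/1229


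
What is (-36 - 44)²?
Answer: 6400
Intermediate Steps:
(-36 - 44)² = (-80)² = 6400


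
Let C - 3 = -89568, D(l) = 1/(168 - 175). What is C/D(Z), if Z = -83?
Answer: 626955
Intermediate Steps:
D(l) = -1/7 (D(l) = 1/(-7) = -1/7)
C = -89565 (C = 3 - 89568 = -89565)
C/D(Z) = -89565/(-1/7) = -89565*(-7) = 626955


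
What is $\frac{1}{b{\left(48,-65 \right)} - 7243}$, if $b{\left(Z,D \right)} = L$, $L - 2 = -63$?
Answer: $- \frac{1}{7304} \approx -0.00013691$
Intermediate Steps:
$L = -61$ ($L = 2 - 63 = -61$)
$b{\left(Z,D \right)} = -61$
$\frac{1}{b{\left(48,-65 \right)} - 7243} = \frac{1}{-61 - 7243} = \frac{1}{-7304} = - \frac{1}{7304}$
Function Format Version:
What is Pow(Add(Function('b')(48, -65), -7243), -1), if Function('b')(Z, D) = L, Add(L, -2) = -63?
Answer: Rational(-1, 7304) ≈ -0.00013691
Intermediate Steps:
L = -61 (L = Add(2, -63) = -61)
Function('b')(Z, D) = -61
Pow(Add(Function('b')(48, -65), -7243), -1) = Pow(Add(-61, -7243), -1) = Pow(-7304, -1) = Rational(-1, 7304)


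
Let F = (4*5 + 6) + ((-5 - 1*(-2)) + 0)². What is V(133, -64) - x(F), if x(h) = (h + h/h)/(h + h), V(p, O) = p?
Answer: 4637/35 ≈ 132.49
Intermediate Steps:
F = 35 (F = (20 + 6) + ((-5 + 2) + 0)² = 26 + (-3 + 0)² = 26 + (-3)² = 26 + 9 = 35)
x(h) = (1 + h)/(2*h) (x(h) = (h + 1)/((2*h)) = (1 + h)*(1/(2*h)) = (1 + h)/(2*h))
V(133, -64) - x(F) = 133 - (1 + 35)/(2*35) = 133 - 36/(2*35) = 133 - 1*18/35 = 133 - 18/35 = 4637/35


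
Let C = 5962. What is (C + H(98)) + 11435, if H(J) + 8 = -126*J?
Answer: 5041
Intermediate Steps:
H(J) = -8 - 126*J
(C + H(98)) + 11435 = (5962 + (-8 - 126*98)) + 11435 = (5962 + (-8 - 12348)) + 11435 = (5962 - 12356) + 11435 = -6394 + 11435 = 5041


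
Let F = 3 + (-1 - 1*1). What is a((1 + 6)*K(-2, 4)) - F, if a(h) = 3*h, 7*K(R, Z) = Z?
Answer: 11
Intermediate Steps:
K(R, Z) = Z/7
F = 1 (F = 3 + (-1 - 1) = 3 - 2 = 1)
a((1 + 6)*K(-2, 4)) - F = 3*((1 + 6)*((⅐)*4)) - 1*1 = 3*(7*(4/7)) - 1 = 3*4 - 1 = 12 - 1 = 11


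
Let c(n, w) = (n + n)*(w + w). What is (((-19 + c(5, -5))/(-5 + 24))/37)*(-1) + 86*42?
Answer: 2539355/703 ≈ 3612.2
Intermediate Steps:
c(n, w) = 4*n*w (c(n, w) = (2*n)*(2*w) = 4*n*w)
(((-19 + c(5, -5))/(-5 + 24))/37)*(-1) + 86*42 = (((-19 + 4*5*(-5))/(-5 + 24))/37)*(-1) + 86*42 = (((-19 - 100)/19)*(1/37))*(-1) + 3612 = (-119*1/19*(1/37))*(-1) + 3612 = -119/19*1/37*(-1) + 3612 = -119/703*(-1) + 3612 = 119/703 + 3612 = 2539355/703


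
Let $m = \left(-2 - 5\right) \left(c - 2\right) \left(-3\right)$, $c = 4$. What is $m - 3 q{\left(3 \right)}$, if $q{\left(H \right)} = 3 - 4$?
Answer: $45$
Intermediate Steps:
$q{\left(H \right)} = -1$ ($q{\left(H \right)} = 3 - 4 = -1$)
$m = 42$ ($m = \left(-2 - 5\right) \left(4 - 2\right) \left(-3\right) = \left(-2 - 5\right) 2 \left(-3\right) = \left(-7\right) \left(-6\right) = 42$)
$m - 3 q{\left(3 \right)} = 42 - -3 = 42 + 3 = 45$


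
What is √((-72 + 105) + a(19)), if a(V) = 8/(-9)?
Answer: 17/3 ≈ 5.6667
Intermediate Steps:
a(V) = -8/9 (a(V) = 8*(-⅑) = -8/9)
√((-72 + 105) + a(19)) = √((-72 + 105) - 8/9) = √(33 - 8/9) = √(289/9) = 17/3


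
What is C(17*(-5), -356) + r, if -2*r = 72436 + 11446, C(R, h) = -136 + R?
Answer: -42162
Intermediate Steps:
r = -41941 (r = -(72436 + 11446)/2 = -½*83882 = -41941)
C(17*(-5), -356) + r = (-136 + 17*(-5)) - 41941 = (-136 - 85) - 41941 = -221 - 41941 = -42162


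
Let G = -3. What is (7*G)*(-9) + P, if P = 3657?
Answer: 3846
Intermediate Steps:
(7*G)*(-9) + P = (7*(-3))*(-9) + 3657 = -21*(-9) + 3657 = 189 + 3657 = 3846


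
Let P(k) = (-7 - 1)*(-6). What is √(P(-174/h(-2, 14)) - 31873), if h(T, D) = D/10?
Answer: 5*I*√1273 ≈ 178.4*I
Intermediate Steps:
h(T, D) = D/10 (h(T, D) = D*(⅒) = D/10)
P(k) = 48 (P(k) = -8*(-6) = 48)
√(P(-174/h(-2, 14)) - 31873) = √(48 - 31873) = √(-31825) = 5*I*√1273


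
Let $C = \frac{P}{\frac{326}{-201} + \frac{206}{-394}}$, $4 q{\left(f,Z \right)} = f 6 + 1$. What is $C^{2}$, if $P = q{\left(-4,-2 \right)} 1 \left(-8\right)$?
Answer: $\frac{3317723817444}{7212255625} \approx 460.01$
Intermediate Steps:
$q{\left(f,Z \right)} = \frac{1}{4} + \frac{3 f}{2}$ ($q{\left(f,Z \right)} = \frac{f 6 + 1}{4} = \frac{6 f + 1}{4} = \frac{1 + 6 f}{4} = \frac{1}{4} + \frac{3 f}{2}$)
$P = 46$ ($P = \left(\frac{1}{4} + \frac{3}{2} \left(-4\right)\right) 1 \left(-8\right) = \left(\frac{1}{4} - 6\right) 1 \left(-8\right) = \left(- \frac{23}{4}\right) 1 \left(-8\right) = \left(- \frac{23}{4}\right) \left(-8\right) = 46$)
$C = - \frac{1821462}{84925}$ ($C = \frac{46}{\frac{326}{-201} + \frac{206}{-394}} = \frac{46}{326 \left(- \frac{1}{201}\right) + 206 \left(- \frac{1}{394}\right)} = \frac{46}{- \frac{326}{201} - \frac{103}{197}} = \frac{46}{- \frac{84925}{39597}} = 46 \left(- \frac{39597}{84925}\right) = - \frac{1821462}{84925} \approx -21.448$)
$C^{2} = \left(- \frac{1821462}{84925}\right)^{2} = \frac{3317723817444}{7212255625}$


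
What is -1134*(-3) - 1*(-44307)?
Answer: 47709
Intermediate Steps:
-1134*(-3) - 1*(-44307) = 3402 + 44307 = 47709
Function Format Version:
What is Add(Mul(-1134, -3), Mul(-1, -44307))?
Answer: 47709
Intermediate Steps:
Add(Mul(-1134, -3), Mul(-1, -44307)) = Add(3402, 44307) = 47709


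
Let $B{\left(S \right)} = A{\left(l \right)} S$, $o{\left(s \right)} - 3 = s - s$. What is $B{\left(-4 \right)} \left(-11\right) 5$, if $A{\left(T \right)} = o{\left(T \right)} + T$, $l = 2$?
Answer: $1100$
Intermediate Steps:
$o{\left(s \right)} = 3$ ($o{\left(s \right)} = 3 + \left(s - s\right) = 3 + 0 = 3$)
$A{\left(T \right)} = 3 + T$
$B{\left(S \right)} = 5 S$ ($B{\left(S \right)} = \left(3 + 2\right) S = 5 S$)
$B{\left(-4 \right)} \left(-11\right) 5 = 5 \left(-4\right) \left(-11\right) 5 = \left(-20\right) \left(-11\right) 5 = 220 \cdot 5 = 1100$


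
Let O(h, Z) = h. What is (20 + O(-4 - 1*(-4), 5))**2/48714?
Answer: 200/24357 ≈ 0.0082112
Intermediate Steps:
(20 + O(-4 - 1*(-4), 5))**2/48714 = (20 + (-4 - 1*(-4)))**2/48714 = (20 + (-4 + 4))**2*(1/48714) = (20 + 0)**2*(1/48714) = 20**2*(1/48714) = 400*(1/48714) = 200/24357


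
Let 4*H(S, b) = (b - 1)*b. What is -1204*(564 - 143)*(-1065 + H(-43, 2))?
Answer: 539578018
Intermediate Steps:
H(S, b) = b*(-1 + b)/4 (H(S, b) = ((b - 1)*b)/4 = ((-1 + b)*b)/4 = (b*(-1 + b))/4 = b*(-1 + b)/4)
-1204*(564 - 143)*(-1065 + H(-43, 2)) = -1204*(564 - 143)*(-1065 + (¼)*2*(-1 + 2)) = -506884*(-1065 + (¼)*2*1) = -506884*(-1065 + ½) = -506884*(-2129)/2 = -1204*(-896309/2) = 539578018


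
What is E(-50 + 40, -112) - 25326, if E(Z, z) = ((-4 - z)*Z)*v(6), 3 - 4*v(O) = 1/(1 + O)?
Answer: -182682/7 ≈ -26097.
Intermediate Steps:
v(O) = ¾ - 1/(4*(1 + O))
E(Z, z) = 5*Z*(-4 - z)/7 (E(Z, z) = ((-4 - z)*Z)*((2 + 3*6)/(4*(1 + 6))) = (Z*(-4 - z))*((¼)*(2 + 18)/7) = (Z*(-4 - z))*((¼)*(⅐)*20) = (Z*(-4 - z))*(5/7) = 5*Z*(-4 - z)/7)
E(-50 + 40, -112) - 25326 = -5*(-50 + 40)*(4 - 112)/7 - 25326 = -5/7*(-10)*(-108) - 25326 = -5400/7 - 25326 = -182682/7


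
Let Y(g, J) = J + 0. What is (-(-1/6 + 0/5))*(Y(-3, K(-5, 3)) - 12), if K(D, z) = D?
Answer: -17/6 ≈ -2.8333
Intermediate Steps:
Y(g, J) = J
(-(-1/6 + 0/5))*(Y(-3, K(-5, 3)) - 12) = (-(-1/6 + 0/5))*(-5 - 12) = -(-1*⅙ + 0*(⅕))*(-17) = -(-⅙ + 0)*(-17) = -1*(-⅙)*(-17) = (⅙)*(-17) = -17/6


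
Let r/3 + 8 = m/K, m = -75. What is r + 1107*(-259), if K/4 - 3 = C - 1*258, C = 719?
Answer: -532184097/1856 ≈ -2.8674e+5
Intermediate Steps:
K = 1856 (K = 12 + 4*(719 - 1*258) = 12 + 4*(719 - 258) = 12 + 4*461 = 12 + 1844 = 1856)
r = -44769/1856 (r = -24 + 3*(-75/1856) = -24 - 225/1856 = -44769/1856 ≈ -24.121)
r + 1107*(-259) = -44769/1856 + 1107*(-259) = -44769/1856 - 286713 = -532184097/1856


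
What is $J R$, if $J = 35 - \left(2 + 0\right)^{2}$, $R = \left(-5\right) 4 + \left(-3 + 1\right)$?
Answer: $-682$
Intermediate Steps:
$R = -22$ ($R = -20 - 2 = -22$)
$J = 31$ ($J = 35 - 2^{2} = 35 - 4 = 31$)
$J R = 31 \left(-22\right) = -682$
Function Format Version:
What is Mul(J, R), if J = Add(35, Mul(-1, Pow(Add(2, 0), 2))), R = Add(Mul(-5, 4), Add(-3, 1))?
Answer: -682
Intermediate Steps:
R = -22 (R = Add(-20, -2) = -22)
J = 31 (J = Add(35, Mul(-1, Pow(2, 2))) = Add(35, Mul(-1, 4)) = Add(35, -4) = 31)
Mul(J, R) = Mul(31, -22) = -682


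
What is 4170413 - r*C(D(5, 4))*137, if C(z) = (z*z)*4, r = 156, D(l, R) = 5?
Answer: 2033213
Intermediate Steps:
C(z) = 4*z² (C(z) = z²*4 = 4*z²)
4170413 - r*C(D(5, 4))*137 = 4170413 - 156*(4*5²)*137 = 4170413 - 156*(4*25)*137 = 4170413 - 156*100*137 = 4170413 - 15600*137 = 4170413 - 1*2137200 = 4170413 - 2137200 = 2033213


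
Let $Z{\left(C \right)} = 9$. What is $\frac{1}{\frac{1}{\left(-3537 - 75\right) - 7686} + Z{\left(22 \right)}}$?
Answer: $\frac{11298}{101681} \approx 0.11111$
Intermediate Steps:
$\frac{1}{\frac{1}{\left(-3537 - 75\right) - 7686} + Z{\left(22 \right)}} = \frac{1}{\frac{1}{\left(-3537 - 75\right) - 7686} + 9} = \frac{1}{\frac{1}{-3612 - 7686} + 9} = \frac{1}{\frac{1}{-11298} + 9} = \frac{1}{- \frac{1}{11298} + 9} = \frac{1}{\frac{101681}{11298}} = \frac{11298}{101681}$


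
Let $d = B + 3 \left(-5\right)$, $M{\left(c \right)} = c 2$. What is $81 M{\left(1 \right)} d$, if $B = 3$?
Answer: $-1944$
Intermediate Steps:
$M{\left(c \right)} = 2 c$
$d = -12$ ($d = 3 + 3 \left(-5\right) = 3 - 15 = -12$)
$81 M{\left(1 \right)} d = 81 \cdot 2 \cdot 1 \left(-12\right) = 81 \cdot 2 \left(-12\right) = 162 \left(-12\right) = -1944$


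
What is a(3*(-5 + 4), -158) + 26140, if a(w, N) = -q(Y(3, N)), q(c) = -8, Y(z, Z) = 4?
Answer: 26148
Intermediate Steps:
a(w, N) = 8 (a(w, N) = -1*(-8) = 8)
a(3*(-5 + 4), -158) + 26140 = 8 + 26140 = 26148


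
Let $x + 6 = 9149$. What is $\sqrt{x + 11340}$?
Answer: $\sqrt{20483} \approx 143.12$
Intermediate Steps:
$x = 9143$ ($x = -6 + 9149 = 9143$)
$\sqrt{x + 11340} = \sqrt{9143 + 11340} = \sqrt{20483}$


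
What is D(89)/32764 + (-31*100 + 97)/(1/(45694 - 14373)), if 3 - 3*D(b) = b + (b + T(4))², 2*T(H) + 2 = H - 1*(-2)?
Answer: -3081682338521/32764 ≈ -9.4057e+7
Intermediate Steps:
T(H) = H/2 (T(H) = -1 + (H - 1*(-2))/2 = -1 + (H + 2)/2 = -1 + (2 + H)/2 = -1 + (1 + H/2) = H/2)
D(b) = 1 - b/3 - (2 + b)²/3 (D(b) = 1 - (b + (b + (½)*4)²)/3 = 1 - (b + (b + 2)²)/3 = 1 - (b + (2 + b)²)/3 = 1 + (-b/3 - (2 + b)²/3) = 1 - b/3 - (2 + b)²/3)
D(89)/32764 + (-31*100 + 97)/(1/(45694 - 14373)) = (1 - ⅓*89 - (2 + 89)²/3)/32764 + (-31*100 + 97)/(1/(45694 - 14373)) = (1 - 89/3 - ⅓*91²)*(1/32764) + (-3100 + 97)/(1/31321) = (1 - 89/3 - ⅓*8281)*(1/32764) - 3003/1/31321 = (1 - 89/3 - 8281/3)*(1/32764) - 3003*31321 = -2789*1/32764 - 94056963 = -2789/32764 - 94056963 = -3081682338521/32764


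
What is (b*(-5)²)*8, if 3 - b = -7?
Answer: 2000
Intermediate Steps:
b = 10 (b = 3 - 1*(-7) = 3 + 7 = 10)
(b*(-5)²)*8 = (10*(-5)²)*8 = (10*25)*8 = 250*8 = 2000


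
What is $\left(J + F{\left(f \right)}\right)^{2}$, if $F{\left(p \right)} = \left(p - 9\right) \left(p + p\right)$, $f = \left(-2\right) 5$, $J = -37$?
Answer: $117649$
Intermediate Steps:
$f = -10$
$F{\left(p \right)} = 2 p \left(-9 + p\right)$ ($F{\left(p \right)} = \left(-9 + p\right) 2 p = 2 p \left(-9 + p\right)$)
$\left(J + F{\left(f \right)}\right)^{2} = \left(-37 + 2 \left(-10\right) \left(-9 - 10\right)\right)^{2} = \left(-37 + 2 \left(-10\right) \left(-19\right)\right)^{2} = \left(-37 + 380\right)^{2} = 343^{2} = 117649$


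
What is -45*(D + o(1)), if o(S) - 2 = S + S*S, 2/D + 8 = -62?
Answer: -1251/7 ≈ -178.71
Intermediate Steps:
D = -1/35 (D = 2/(-8 - 62) = 2/(-70) = 2*(-1/70) = -1/35 ≈ -0.028571)
o(S) = 2 + S + S² (o(S) = 2 + (S + S*S) = 2 + (S + S²) = 2 + S + S²)
-45*(D + o(1)) = -45*(-1/35 + (2 + 1 + 1²)) = -45*(-1/35 + (2 + 1 + 1)) = -45*(-1/35 + 4) = -45*139/35 = -1251/7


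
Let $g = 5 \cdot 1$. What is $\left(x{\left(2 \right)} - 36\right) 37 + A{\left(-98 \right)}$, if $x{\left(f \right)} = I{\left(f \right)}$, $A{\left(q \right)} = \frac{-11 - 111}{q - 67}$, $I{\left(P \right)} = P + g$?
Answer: $- \frac{176923}{165} \approx -1072.3$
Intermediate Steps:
$g = 5$
$I{\left(P \right)} = 5 + P$ ($I{\left(P \right)} = P + 5 = 5 + P$)
$A{\left(q \right)} = - \frac{122}{-67 + q}$
$x{\left(f \right)} = 5 + f$
$\left(x{\left(2 \right)} - 36\right) 37 + A{\left(-98 \right)} = \left(\left(5 + 2\right) - 36\right) 37 - \frac{122}{-67 - 98} = \left(7 - 36\right) 37 - \frac{122}{-165} = \left(-29\right) 37 - - \frac{122}{165} = -1073 + \frac{122}{165} = - \frac{176923}{165}$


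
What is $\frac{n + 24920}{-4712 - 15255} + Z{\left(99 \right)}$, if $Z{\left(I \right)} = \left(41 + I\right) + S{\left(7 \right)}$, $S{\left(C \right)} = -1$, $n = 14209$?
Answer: $\frac{2736284}{19967} \approx 137.04$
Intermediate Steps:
$Z{\left(I \right)} = 40 + I$ ($Z{\left(I \right)} = \left(41 + I\right) - 1 = 40 + I$)
$\frac{n + 24920}{-4712 - 15255} + Z{\left(99 \right)} = \frac{14209 + 24920}{-4712 - 15255} + \left(40 + 99\right) = \frac{39129}{-19967} + 139 = 39129 \left(- \frac{1}{19967}\right) + 139 = - \frac{39129}{19967} + 139 = \frac{2736284}{19967}$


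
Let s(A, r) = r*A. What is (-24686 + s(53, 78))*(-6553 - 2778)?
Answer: 191770712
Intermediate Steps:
s(A, r) = A*r
(-24686 + s(53, 78))*(-6553 - 2778) = (-24686 + 53*78)*(-6553 - 2778) = (-24686 + 4134)*(-9331) = -20552*(-9331) = 191770712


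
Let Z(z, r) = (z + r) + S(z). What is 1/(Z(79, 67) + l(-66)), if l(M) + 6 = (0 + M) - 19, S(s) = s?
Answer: 1/134 ≈ 0.0074627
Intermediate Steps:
l(M) = -25 + M (l(M) = -6 + ((0 + M) - 19) = -6 + (M - 19) = -6 + (-19 + M) = -25 + M)
Z(z, r) = r + 2*z (Z(z, r) = (z + r) + z = (r + z) + z = r + 2*z)
1/(Z(79, 67) + l(-66)) = 1/((67 + 2*79) + (-25 - 66)) = 1/((67 + 158) - 91) = 1/(225 - 91) = 1/134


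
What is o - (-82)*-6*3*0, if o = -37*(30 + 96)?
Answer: -4662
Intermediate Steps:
o = -4662 (o = -37*126 = -4662)
o - (-82)*-6*3*0 = -4662 - (-82)*-6*3*0 = -4662 - (-82)*(-18*0) = -4662 - (-82)*0 = -4662 - 1*0 = -4662 + 0 = -4662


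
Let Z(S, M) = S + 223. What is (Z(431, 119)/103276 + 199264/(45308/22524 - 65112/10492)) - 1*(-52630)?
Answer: 16385448898501283/3199010091686 ≈ 5122.0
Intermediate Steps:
Z(S, M) = 223 + S
(Z(431, 119)/103276 + 199264/(45308/22524 - 65112/10492)) - 1*(-52630) = ((223 + 431)/103276 + 199264/(45308/22524 - 65112/10492)) - 1*(-52630) = (654*(1/103276) + 199264/(45308*(1/22524) - 65112*1/10492)) + 52630 = (327/51638 + 199264/(11327/5631 - 16278/2623)) + 52630 = (327/51638 + 199264/(-61950697/14770113)) + 52630 = (327/51638 + 199264*(-14770113/61950697)) + 52630 = (327/51638 - 2943151796832/61950697) + 52630 = -151978452226932897/3199010091686 + 52630 = 16385448898501283/3199010091686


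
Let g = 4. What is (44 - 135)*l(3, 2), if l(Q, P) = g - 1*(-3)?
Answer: -637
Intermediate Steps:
l(Q, P) = 7 (l(Q, P) = 4 - 1*(-3) = 4 + 3 = 7)
(44 - 135)*l(3, 2) = (44 - 135)*7 = -91*7 = -637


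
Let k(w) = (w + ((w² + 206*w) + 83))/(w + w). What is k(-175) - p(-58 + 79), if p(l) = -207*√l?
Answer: 5517/350 + 207*√21 ≈ 964.36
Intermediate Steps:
k(w) = (83 + w² + 207*w)/(2*w) (k(w) = (w + (83 + w² + 206*w))/((2*w)) = (83 + w² + 207*w)*(1/(2*w)) = (83 + w² + 207*w)/(2*w))
k(-175) - p(-58 + 79) = (½)*(83 - 175*(207 - 175))/(-175) - (-207)*√(-58 + 79) = (½)*(-1/175)*(83 - 175*32) - (-207)*√21 = (½)*(-1/175)*(83 - 5600) + 207*√21 = (½)*(-1/175)*(-5517) + 207*√21 = 5517/350 + 207*√21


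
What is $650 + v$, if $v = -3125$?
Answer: $-2475$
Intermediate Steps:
$650 + v = 650 - 3125 = -2475$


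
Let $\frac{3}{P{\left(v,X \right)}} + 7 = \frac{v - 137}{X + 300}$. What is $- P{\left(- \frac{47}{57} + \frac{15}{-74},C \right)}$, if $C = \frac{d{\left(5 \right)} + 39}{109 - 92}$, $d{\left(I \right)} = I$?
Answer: $\frac{65092176}{161779127} \approx 0.40235$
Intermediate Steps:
$C = \frac{44}{17}$ ($C = \frac{5 + 39}{109 - 92} = \frac{44}{17} \approx 2.5882$)
$P{\left(v,X \right)} = \frac{3}{-7 + \frac{-137 + v}{300 + X}}$ ($P{\left(v,X \right)} = \frac{3}{-7 + \frac{v - 137}{X + 300}} = \frac{3}{-7 + \frac{-137 + v}{300 + X}}$)
$- P{\left(- \frac{47}{57} + \frac{15}{-74},C \right)} = - \frac{3 \left(300 + \frac{44}{17}\right)}{-2237 + \left(- \frac{47}{57} + \frac{15}{-74}\right) - \frac{308}{17}} = - \frac{3 \cdot 5144}{\left(-2237 + \left(\left(-47\right) \frac{1}{57} + 15 \left(- \frac{1}{74}\right)\right) - \frac{308}{17}\right) 17} = - \frac{3 \cdot 5144}{\left(-2237 - \frac{4333}{4218} - \frac{308}{17}\right) 17} = - \frac{3 \cdot 5144}{\left(- \frac{161779127}{71706}\right) 17} = - \frac{3 \left(-71706\right) 5144}{161779127 \cdot 17} = \left(-1\right) \left(- \frac{65092176}{161779127}\right) = \frac{65092176}{161779127}$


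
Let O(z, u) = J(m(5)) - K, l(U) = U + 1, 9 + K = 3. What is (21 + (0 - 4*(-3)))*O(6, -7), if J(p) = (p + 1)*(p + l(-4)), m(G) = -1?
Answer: 198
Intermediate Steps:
K = -6 (K = -9 + 3 = -6)
l(U) = 1 + U
J(p) = (1 + p)*(-3 + p) (J(p) = (p + 1)*(p + (1 - 4)) = (1 + p)*(p - 3) = (1 + p)*(-3 + p))
O(z, u) = 6 (O(z, u) = (-3 + (-1)**2 - 2*(-1)) - 1*(-6) = (-3 + 1 + 2) + 6 = 0 + 6 = 6)
(21 + (0 - 4*(-3)))*O(6, -7) = (21 + (0 - 4*(-3)))*6 = (21 + (0 + 12))*6 = (21 + 12)*6 = 33*6 = 198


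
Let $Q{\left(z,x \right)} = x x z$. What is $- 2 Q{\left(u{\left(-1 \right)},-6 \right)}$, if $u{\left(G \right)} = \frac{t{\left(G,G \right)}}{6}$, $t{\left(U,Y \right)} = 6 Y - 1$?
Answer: $84$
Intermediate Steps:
$t{\left(U,Y \right)} = -1 + 6 Y$
$u{\left(G \right)} = - \frac{1}{6} + G$ ($u{\left(G \right)} = \frac{-1 + 6 G}{6} = \left(-1 + 6 G\right) \frac{1}{6} = - \frac{1}{6} + G$)
$Q{\left(z,x \right)} = z x^{2}$ ($Q{\left(z,x \right)} = x^{2} z = z x^{2}$)
$- 2 Q{\left(u{\left(-1 \right)},-6 \right)} = - 2 \left(- \frac{1}{6} - 1\right) \left(-6\right)^{2} = - 2 \left(\left(- \frac{7}{6}\right) 36\right) = \left(-2\right) \left(-42\right) = 84$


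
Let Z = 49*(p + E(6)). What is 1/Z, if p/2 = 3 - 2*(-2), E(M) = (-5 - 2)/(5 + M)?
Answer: 11/7203 ≈ 0.0015271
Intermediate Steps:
E(M) = -7/(5 + M)
p = 14 (p = 2*(3 - 2*(-2)) = 2*(3 + 4) = 2*7 = 14)
Z = 7203/11 (Z = 49*(14 - 7/(5 + 6)) = 49*(14 - 7/11) = 49*(147/11) = 7203/11 ≈ 654.82)
1/Z = 1/(7203/11) = 11/7203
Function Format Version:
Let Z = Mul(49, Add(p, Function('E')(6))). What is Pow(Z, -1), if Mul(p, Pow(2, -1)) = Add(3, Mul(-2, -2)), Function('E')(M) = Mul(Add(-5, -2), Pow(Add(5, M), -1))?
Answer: Rational(11, 7203) ≈ 0.0015271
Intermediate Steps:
Function('E')(M) = Mul(-7, Pow(Add(5, M), -1))
p = 14 (p = Mul(2, Add(3, Mul(-2, -2))) = Mul(2, Add(3, 4)) = Mul(2, 7) = 14)
Z = Rational(7203, 11) (Z = Mul(49, Add(14, Mul(-7, Pow(Add(5, 6), -1)))) = Mul(49, Add(14, Mul(-7, Pow(11, -1)))) = Mul(49, Add(14, Mul(-7, Rational(1, 11)))) = Mul(49, Add(14, Rational(-7, 11))) = Mul(49, Rational(147, 11)) = Rational(7203, 11) ≈ 654.82)
Pow(Z, -1) = Pow(Rational(7203, 11), -1) = Rational(11, 7203)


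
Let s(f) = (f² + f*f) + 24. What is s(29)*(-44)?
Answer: -75064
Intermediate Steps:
s(f) = 24 + 2*f² (s(f) = (f² + f²) + 24 = 2*f² + 24 = 24 + 2*f²)
s(29)*(-44) = (24 + 2*29²)*(-44) = (24 + 2*841)*(-44) = (24 + 1682)*(-44) = 1706*(-44) = -75064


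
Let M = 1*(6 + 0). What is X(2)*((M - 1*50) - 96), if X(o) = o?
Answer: -280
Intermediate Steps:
M = 6 (M = 1*6 = 6)
X(2)*((M - 1*50) - 96) = 2*((6 - 1*50) - 96) = 2*((6 - 50) - 96) = 2*(-44 - 96) = 2*(-140) = -280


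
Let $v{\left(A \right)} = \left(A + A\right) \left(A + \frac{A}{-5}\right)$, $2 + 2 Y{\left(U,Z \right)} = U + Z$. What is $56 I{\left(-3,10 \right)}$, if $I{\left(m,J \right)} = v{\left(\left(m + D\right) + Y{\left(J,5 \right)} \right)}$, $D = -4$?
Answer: $\frac{112}{5} \approx 22.4$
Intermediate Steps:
$Y{\left(U,Z \right)} = -1 + \frac{U}{2} + \frac{Z}{2}$ ($Y{\left(U,Z \right)} = -1 + \frac{U + Z}{2} = -1 + \left(\frac{U}{2} + \frac{Z}{2}\right) = -1 + \frac{U}{2} + \frac{Z}{2}$)
$v{\left(A \right)} = \frac{8 A^{2}}{5}$ ($v{\left(A \right)} = 2 A \left(A + A \left(- \frac{1}{5}\right)\right) = 2 A \left(A - \frac{A}{5}\right) = 2 A \frac{4 A}{5} = \frac{8 A^{2}}{5}$)
$I{\left(m,J \right)} = \frac{8 \left(- \frac{5}{2} + m + \frac{J}{2}\right)^{2}}{5}$ ($I{\left(m,J \right)} = \frac{8 \left(\left(m - 4\right) + \left(-1 + \frac{J}{2} + \frac{1}{2} \cdot 5\right)\right)^{2}}{5} = \frac{8 \left(\left(-4 + m\right) + \left(-1 + \frac{J}{2} + \frac{5}{2}\right)\right)^{2}}{5} = \frac{8 \left(\left(-4 + m\right) + \left(\frac{3}{2} + \frac{J}{2}\right)\right)^{2}}{5} = \frac{8 \left(- \frac{5}{2} + m + \frac{J}{2}\right)^{2}}{5}$)
$56 I{\left(-3,10 \right)} = 56 \frac{2 \left(-5 + 10 + 2 \left(-3\right)\right)^{2}}{5} = 56 \frac{2 \left(-5 + 10 - 6\right)^{2}}{5} = 56 \frac{2 \left(-1\right)^{2}}{5} = 56 \cdot \frac{2}{5} \cdot 1 = 56 \cdot \frac{2}{5} = \frac{112}{5}$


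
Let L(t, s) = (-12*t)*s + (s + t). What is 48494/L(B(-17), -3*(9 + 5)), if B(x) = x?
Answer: -48494/8627 ≈ -5.6212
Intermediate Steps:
L(t, s) = s + t - 12*s*t (L(t, s) = -12*s*t + (s + t) = s + t - 12*s*t)
48494/L(B(-17), -3*(9 + 5)) = 48494/(-3*(9 + 5) - 17 - 12*(-3*(9 + 5))*(-17)) = 48494/(-3*14 - 17 - 12*(-3*14)*(-17)) = 48494/(-42 - 17 - 12*(-42)*(-17)) = 48494/(-42 - 17 - 8568) = 48494/(-8627) = 48494*(-1/8627) = -48494/8627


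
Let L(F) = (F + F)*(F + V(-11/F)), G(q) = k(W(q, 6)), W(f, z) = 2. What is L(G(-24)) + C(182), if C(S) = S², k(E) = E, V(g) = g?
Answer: 33110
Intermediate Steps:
G(q) = 2
L(F) = 2*F*(F - 11/F) (L(F) = (F + F)*(F - 11/F) = (2*F)*(F - 11/F) = 2*F*(F - 11/F))
L(G(-24)) + C(182) = (-22 + 2*2²) + 182² = (-22 + 2*4) + 33124 = (-22 + 8) + 33124 = -14 + 33124 = 33110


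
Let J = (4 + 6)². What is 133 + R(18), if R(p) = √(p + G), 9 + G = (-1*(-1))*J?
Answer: 133 + √109 ≈ 143.44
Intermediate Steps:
J = 100 (J = 10² = 100)
G = 91 (G = -9 - 1*(-1)*100 = -9 + 1*100 = -9 + 100 = 91)
R(p) = √(91 + p) (R(p) = √(p + 91) = √(91 + p))
133 + R(18) = 133 + √(91 + 18) = 133 + √109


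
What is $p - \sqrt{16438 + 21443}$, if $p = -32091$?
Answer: $-32091 - 3 \sqrt{4209} \approx -32286.0$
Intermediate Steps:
$p - \sqrt{16438 + 21443} = -32091 - \sqrt{16438 + 21443} = -32091 - \sqrt{37881} = -32091 - 3 \sqrt{4209}$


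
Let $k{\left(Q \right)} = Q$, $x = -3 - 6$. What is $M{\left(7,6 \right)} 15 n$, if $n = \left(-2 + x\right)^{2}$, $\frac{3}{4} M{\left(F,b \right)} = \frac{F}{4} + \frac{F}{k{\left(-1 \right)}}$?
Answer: $-12705$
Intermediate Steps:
$x = -9$ ($x = -3 - 6 = -9$)
$M{\left(F,b \right)} = - F$ ($M{\left(F,b \right)} = \frac{4 \left(\frac{F}{4} + \frac{F}{-1}\right)}{3} = \frac{4 \left(F \frac{1}{4} + F \left(-1\right)\right)}{3} = \frac{4 \left(\frac{F}{4} - F\right)}{3} = \frac{4 \left(- \frac{3 F}{4}\right)}{3} = - F$)
$n = 121$ ($n = \left(-2 - 9\right)^{2} = \left(-11\right)^{2} = 121$)
$M{\left(7,6 \right)} 15 n = \left(-1\right) 7 \cdot 15 \cdot 121 = \left(-7\right) 15 \cdot 121 = \left(-105\right) 121 = -12705$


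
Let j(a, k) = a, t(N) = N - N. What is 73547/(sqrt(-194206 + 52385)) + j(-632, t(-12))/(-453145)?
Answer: 632/453145 - 73547*I*sqrt(141821)/141821 ≈ 0.0013947 - 195.3*I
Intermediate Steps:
t(N) = 0
73547/(sqrt(-194206 + 52385)) + j(-632, t(-12))/(-453145) = 73547/(sqrt(-194206 + 52385)) - 632/(-453145) = 73547/(sqrt(-141821)) - 632*(-1/453145) = 73547/((I*sqrt(141821))) + 632/453145 = 73547*(-I*sqrt(141821)/141821) + 632/453145 = -73547*I*sqrt(141821)/141821 + 632/453145 = 632/453145 - 73547*I*sqrt(141821)/141821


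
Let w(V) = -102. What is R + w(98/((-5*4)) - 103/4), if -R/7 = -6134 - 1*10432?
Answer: 115860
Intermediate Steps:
R = 115962 (R = -7*(-6134 - 1*10432) = -7*(-6134 - 10432) = -7*(-16566) = 115962)
R + w(98/((-5*4)) - 103/4) = 115962 - 102 = 115860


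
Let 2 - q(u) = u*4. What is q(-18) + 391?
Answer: 465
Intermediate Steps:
q(u) = 2 - 4*u (q(u) = 2 - u*4 = 2 - 4*u)
q(-18) + 391 = (2 - 4*(-18)) + 391 = (2 + 72) + 391 = 74 + 391 = 465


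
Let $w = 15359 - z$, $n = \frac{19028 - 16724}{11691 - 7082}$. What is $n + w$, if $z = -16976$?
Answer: $\frac{149034319}{4609} \approx 32336.0$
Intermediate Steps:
$n = \frac{2304}{4609} \approx 0.49989$
$w = 32335$ ($w = 15359 - -16976 = 15359 + 16976 = 32335$)
$n + w = \frac{2304}{4609} + 32335 = \frac{149034319}{4609}$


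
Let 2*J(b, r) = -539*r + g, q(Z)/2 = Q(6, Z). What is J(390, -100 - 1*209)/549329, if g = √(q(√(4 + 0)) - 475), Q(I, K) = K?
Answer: 15141/99878 + I*√471/1098658 ≈ 0.15159 + 1.9754e-5*I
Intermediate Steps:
q(Z) = 2*Z
g = I*√471 (g = √(2*√(4 + 0) - 475) = √(2*√4 - 475) = √(2*2 - 475) = √(4 - 475) = √(-471) = I*√471 ≈ 21.703*I)
J(b, r) = -539*r/2 + I*√471/2 (J(b, r) = (-539*r + I*√471)/2 = -539*r/2 + I*√471/2)
J(390, -100 - 1*209)/549329 = (-539*(-100 - 1*209)/2 + I*√471/2)/549329 = (-539*(-100 - 209)/2 + I*√471/2)*(1/549329) = (-539/2*(-309) + I*√471/2)*(1/549329) = (166551/2 + I*√471/2)*(1/549329) = 15141/99878 + I*√471/1098658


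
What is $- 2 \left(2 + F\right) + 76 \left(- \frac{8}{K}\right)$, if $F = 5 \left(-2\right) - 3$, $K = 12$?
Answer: $- \frac{86}{3} \approx -28.667$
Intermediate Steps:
$F = -13$ ($F = -10 - 3 = -13$)
$- 2 \left(2 + F\right) + 76 \left(- \frac{8}{K}\right) = - 2 \left(2 - 13\right) + 76 \left(- \frac{8}{12}\right) = \left(-2\right) \left(-11\right) + 76 \left(\left(-8\right) \frac{1}{12}\right) = 22 + 76 \left(- \frac{2}{3}\right) = 22 - \frac{152}{3} = - \frac{86}{3}$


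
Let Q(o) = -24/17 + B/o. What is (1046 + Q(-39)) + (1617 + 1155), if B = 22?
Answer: 2530024/663 ≈ 3816.0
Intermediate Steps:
Q(o) = -24/17 + 22/o
(1046 + Q(-39)) + (1617 + 1155) = (1046 + (-24/17 + 22/(-39))) + (1617 + 1155) = (1046 + (-24/17 + 22*(-1/39))) + 2772 = (1046 + (-24/17 - 22/39)) + 2772 = (1046 - 1310/663) + 2772 = 692188/663 + 2772 = 2530024/663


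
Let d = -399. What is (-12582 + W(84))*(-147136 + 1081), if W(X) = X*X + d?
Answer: 865375875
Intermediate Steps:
W(X) = -399 + X**2 (W(X) = X*X - 399 = X**2 - 399 = -399 + X**2)
(-12582 + W(84))*(-147136 + 1081) = (-12582 + (-399 + 84**2))*(-147136 + 1081) = (-12582 + (-399 + 7056))*(-146055) = (-12582 + 6657)*(-146055) = -5925*(-146055) = 865375875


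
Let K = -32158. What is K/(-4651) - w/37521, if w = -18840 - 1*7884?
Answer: 443631214/58170057 ≈ 7.6264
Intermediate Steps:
w = -26724 (w = -18840 - 7884 = -26724)
K/(-4651) - w/37521 = -32158/(-4651) - 1*(-26724)/37521 = -32158*(-1/4651) + 26724*(1/37521) = 32158/4651 + 8908/12507 = 443631214/58170057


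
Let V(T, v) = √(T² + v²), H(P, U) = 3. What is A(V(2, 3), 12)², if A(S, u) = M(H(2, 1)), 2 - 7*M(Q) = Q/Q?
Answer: 1/49 ≈ 0.020408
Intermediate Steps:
M(Q) = ⅐ (M(Q) = 2/7 - Q/(7*Q) = 2/7 - ⅐*1 = 2/7 - ⅐ = ⅐)
A(S, u) = ⅐
A(V(2, 3), 12)² = (⅐)² = 1/49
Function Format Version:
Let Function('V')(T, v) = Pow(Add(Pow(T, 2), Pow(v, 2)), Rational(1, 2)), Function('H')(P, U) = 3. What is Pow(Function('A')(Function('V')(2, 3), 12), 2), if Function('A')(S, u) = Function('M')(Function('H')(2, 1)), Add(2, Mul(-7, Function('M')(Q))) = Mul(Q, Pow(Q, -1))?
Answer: Rational(1, 49) ≈ 0.020408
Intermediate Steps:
Function('M')(Q) = Rational(1, 7) (Function('M')(Q) = Add(Rational(2, 7), Mul(Rational(-1, 7), Mul(Q, Pow(Q, -1)))) = Add(Rational(2, 7), Mul(Rational(-1, 7), 1)) = Add(Rational(2, 7), Rational(-1, 7)) = Rational(1, 7))
Function('A')(S, u) = Rational(1, 7)
Pow(Function('A')(Function('V')(2, 3), 12), 2) = Pow(Rational(1, 7), 2) = Rational(1, 49)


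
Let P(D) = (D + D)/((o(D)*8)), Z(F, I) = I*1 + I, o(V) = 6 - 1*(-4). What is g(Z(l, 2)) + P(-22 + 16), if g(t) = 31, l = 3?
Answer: 617/20 ≈ 30.850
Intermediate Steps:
o(V) = 10 (o(V) = 6 + 4 = 10)
Z(F, I) = 2*I (Z(F, I) = I + I = 2*I)
P(D) = D/40 (P(D) = (D + D)/((10*8)) = (2*D)/80 = (2*D)*(1/80) = D/40)
g(Z(l, 2)) + P(-22 + 16) = 31 + (-22 + 16)/40 = 31 + (1/40)*(-6) = 31 - 3/20 = 617/20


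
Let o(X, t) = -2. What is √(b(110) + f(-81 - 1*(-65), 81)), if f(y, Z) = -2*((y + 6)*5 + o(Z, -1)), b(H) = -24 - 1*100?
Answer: 2*I*√5 ≈ 4.4721*I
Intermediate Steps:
b(H) = -124 (b(H) = -24 - 100 = -124)
f(y, Z) = -56 - 10*y (f(y, Z) = -2*((y + 6)*5 - 2) = -2*((6 + y)*5 - 2) = -2*((30 + 5*y) - 2) = -2*(28 + 5*y) = -56 - 10*y)
√(b(110) + f(-81 - 1*(-65), 81)) = √(-124 + (-56 - 10*(-81 - 1*(-65)))) = √(-124 + (-56 - 10*(-81 + 65))) = √(-124 + (-56 - 10*(-16))) = √(-124 + (-56 + 160)) = √(-124 + 104) = √(-20) = 2*I*√5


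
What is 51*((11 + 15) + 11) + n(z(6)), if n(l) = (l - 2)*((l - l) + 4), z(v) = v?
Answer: 1903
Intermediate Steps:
n(l) = -8 + 4*l (n(l) = (-2 + l)*(0 + 4) = (-2 + l)*4 = -8 + 4*l)
51*((11 + 15) + 11) + n(z(6)) = 51*((11 + 15) + 11) + (-8 + 4*6) = 51*(26 + 11) + (-8 + 24) = 51*37 + 16 = 1887 + 16 = 1903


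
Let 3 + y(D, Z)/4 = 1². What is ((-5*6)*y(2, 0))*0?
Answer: 0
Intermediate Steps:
y(D, Z) = -8 (y(D, Z) = -12 + 4*1² = -12 + 4*1 = -12 + 4 = -8)
((-5*6)*y(2, 0))*0 = (-5*6*(-8))*0 = -30*(-8)*0 = 240*0 = 0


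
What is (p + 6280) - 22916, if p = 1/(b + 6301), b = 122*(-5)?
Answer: -94675475/5691 ≈ -16636.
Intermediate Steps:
b = -610
p = 1/5691 (p = 1/(-610 + 6301) = 1/5691 ≈ 0.00017572)
(p + 6280) - 22916 = (1/5691 + 6280) - 22916 = 35739481/5691 - 22916 = -94675475/5691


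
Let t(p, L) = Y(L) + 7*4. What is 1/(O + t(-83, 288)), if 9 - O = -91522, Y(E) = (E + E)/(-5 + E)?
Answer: 283/25911773 ≈ 1.0922e-5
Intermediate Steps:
Y(E) = 2*E/(-5 + E) (Y(E) = (2*E)/(-5 + E) = 2*E/(-5 + E))
O = 91531 (O = 9 - 1*(-91522) = 9 + 91522 = 91531)
t(p, L) = 28 + 2*L/(-5 + L) (t(p, L) = 2*L/(-5 + L) + 7*4 = 2*L/(-5 + L) + 28 = 28 + 2*L/(-5 + L))
1/(O + t(-83, 288)) = 1/(91531 + 10*(-14 + 3*288)/(-5 + 288)) = 1/(91531 + 10*(-14 + 864)/283) = 1/(91531 + 10*(1/283)*850) = 1/(91531 + 8500/283) = 1/(25911773/283) = 283/25911773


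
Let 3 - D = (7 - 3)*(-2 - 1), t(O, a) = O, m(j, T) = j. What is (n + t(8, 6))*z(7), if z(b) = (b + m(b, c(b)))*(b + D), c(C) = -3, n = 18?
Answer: 8008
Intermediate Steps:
D = 15 (D = 3 - (7 - 3)*(-2 - 1) = 3 - 4*(-3) = 3 - 1*(-12) = 3 + 12 = 15)
z(b) = 2*b*(15 + b) (z(b) = (b + b)*(b + 15) = (2*b)*(15 + b) = 2*b*(15 + b))
(n + t(8, 6))*z(7) = (18 + 8)*(2*7*(15 + 7)) = 26*(2*7*22) = 26*308 = 8008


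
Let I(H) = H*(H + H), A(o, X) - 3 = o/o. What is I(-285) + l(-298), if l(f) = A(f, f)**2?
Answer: 162466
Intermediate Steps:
A(o, X) = 4 (A(o, X) = 3 + o/o = 3 + 1 = 4)
l(f) = 16 (l(f) = 4**2 = 16)
I(H) = 2*H**2 (I(H) = H*(2*H) = 2*H**2)
I(-285) + l(-298) = 2*(-285)**2 + 16 = 2*81225 + 16 = 162450 + 16 = 162466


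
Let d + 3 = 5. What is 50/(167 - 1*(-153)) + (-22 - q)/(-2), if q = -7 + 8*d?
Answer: 501/32 ≈ 15.656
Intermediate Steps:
d = 2 (d = -3 + 5 = 2)
q = 9 (q = -7 + 8*2 = -7 + 16 = 9)
50/(167 - 1*(-153)) + (-22 - q)/(-2) = 50/(167 - 1*(-153)) + (-22 - 1*9)/(-2) = 50/(167 + 153) + (-22 - 9)*(-½) = 50/320 - 31*(-½) = 50*(1/320) + 31/2 = 5/32 + 31/2 = 501/32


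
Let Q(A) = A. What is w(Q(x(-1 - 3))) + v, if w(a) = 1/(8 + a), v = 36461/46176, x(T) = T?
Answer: 48005/46176 ≈ 1.0396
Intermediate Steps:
v = 36461/46176 (v = 36461*(1/46176) = 36461/46176 ≈ 0.78961)
w(Q(x(-1 - 3))) + v = 1/(8 + (-1 - 3)) + 36461/46176 = 1/(8 - 4) + 36461/46176 = 1/4 + 36461/46176 = ¼ + 36461/46176 = 48005/46176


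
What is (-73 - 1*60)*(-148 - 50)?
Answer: 26334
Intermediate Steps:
(-73 - 1*60)*(-148 - 50) = (-73 - 60)*(-198) = -133*(-198) = 26334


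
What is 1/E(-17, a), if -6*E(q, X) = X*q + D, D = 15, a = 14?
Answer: 6/223 ≈ 0.026906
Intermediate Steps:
E(q, X) = -5/2 - X*q/6 (E(q, X) = -(X*q + 15)/6 = -(15 + X*q)/6 = -5/2 - X*q/6)
1/E(-17, a) = 1/(-5/2 - ⅙*14*(-17)) = 1/(-5/2 + 119/3) = 1/(223/6) = 6/223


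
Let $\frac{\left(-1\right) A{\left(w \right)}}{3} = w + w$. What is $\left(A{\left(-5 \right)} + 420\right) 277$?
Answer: $124650$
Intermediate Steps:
$A{\left(w \right)} = - 6 w$ ($A{\left(w \right)} = - 3 \left(w + w\right) = - 3 \cdot 2 w = - 6 w$)
$\left(A{\left(-5 \right)} + 420\right) 277 = \left(\left(-6\right) \left(-5\right) + 420\right) 277 = \left(30 + 420\right) 277 = 450 \cdot 277 = 124650$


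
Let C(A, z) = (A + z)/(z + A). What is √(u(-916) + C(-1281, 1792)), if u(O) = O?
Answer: I*√915 ≈ 30.249*I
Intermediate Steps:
C(A, z) = 1 (C(A, z) = (A + z)/(A + z) = 1)
√(u(-916) + C(-1281, 1792)) = √(-916 + 1) = √(-915) = I*√915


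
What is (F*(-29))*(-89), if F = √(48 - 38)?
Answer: 2581*√10 ≈ 8161.8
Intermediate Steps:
F = √10 ≈ 3.1623
(F*(-29))*(-89) = (√10*(-29))*(-89) = -29*√10*(-89) = 2581*√10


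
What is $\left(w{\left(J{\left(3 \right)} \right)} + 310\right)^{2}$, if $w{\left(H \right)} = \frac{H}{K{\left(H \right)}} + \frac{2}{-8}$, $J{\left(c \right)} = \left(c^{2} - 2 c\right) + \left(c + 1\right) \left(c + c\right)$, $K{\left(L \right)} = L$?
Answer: $\frac{1545049}{16} \approx 96566.0$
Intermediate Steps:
$J{\left(c \right)} = c^{2} - 2 c + 2 c \left(1 + c\right)$ ($J{\left(c \right)} = \left(c^{2} - 2 c\right) + \left(1 + c\right) 2 c = \left(c^{2} - 2 c\right) + 2 c \left(1 + c\right) = c^{2} - 2 c + 2 c \left(1 + c\right)$)
$w{\left(H \right)} = \frac{3}{4}$ ($w{\left(H \right)} = \frac{H}{H} + \frac{2}{-8} = 1 + 2 \left(- \frac{1}{8}\right) = 1 - \frac{1}{4} = \frac{3}{4}$)
$\left(w{\left(J{\left(3 \right)} \right)} + 310\right)^{2} = \left(\frac{3}{4} + 310\right)^{2} = \left(\frac{1243}{4}\right)^{2} = \frac{1545049}{16}$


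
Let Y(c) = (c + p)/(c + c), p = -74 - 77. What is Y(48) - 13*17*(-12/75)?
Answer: 82289/2400 ≈ 34.287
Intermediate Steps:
p = -151
Y(c) = (-151 + c)/(2*c) (Y(c) = (c - 151)/(c + c) = (-151 + c)/((2*c)) = (-151 + c)*(1/(2*c)) = (-151 + c)/(2*c))
Y(48) - 13*17*(-12/75) = (½)*(-151 + 48)/48 - 13*17*(-12/75) = (½)*(1/48)*(-103) - 221*(-12*1/75) = -103/96 - 221*(-4)/25 = -103/96 - 1*(-884/25) = -103/96 + 884/25 = 82289/2400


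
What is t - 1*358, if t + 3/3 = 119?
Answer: -240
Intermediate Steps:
t = 118 (t = -1 + 119 = 118)
t - 1*358 = 118 - 1*358 = 118 - 358 = -240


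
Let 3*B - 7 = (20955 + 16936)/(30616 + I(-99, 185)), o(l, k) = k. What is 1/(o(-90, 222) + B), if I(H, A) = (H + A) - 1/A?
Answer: 17039607/3829561672 ≈ 0.0044495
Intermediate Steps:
I(H, A) = A + H - 1/A (I(H, A) = (A + H) - 1/A = A + H - 1/A)
B = 46768918/17039607 (B = 7/3 + ((20955 + 16936)/(30616 + (185 - 99 - 1/185)))/3 = 7/3 + (37891/(30616 + (185 - 99 - 1*1/185)))/3 = 7/3 + (37891/(30616 + (185 - 99 - 1/185)))/3 = 7/3 + (37891/(30616 + 15909/185))/3 = 7/3 + (37891/(5679869/185))/3 = 7/3 + (37891*(185/5679869))/3 = 7/3 + (1/3)*(7009835/5679869) = 7/3 + 7009835/17039607 = 46768918/17039607 ≈ 2.7447)
1/(o(-90, 222) + B) = 1/(222 + 46768918/17039607) = 1/(3829561672/17039607) = 17039607/3829561672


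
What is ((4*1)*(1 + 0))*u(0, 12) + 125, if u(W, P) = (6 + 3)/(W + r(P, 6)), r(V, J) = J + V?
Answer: 127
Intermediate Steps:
u(W, P) = 9/(6 + P + W) (u(W, P) = (6 + 3)/(W + (6 + P)) = 9/(6 + P + W))
((4*1)*(1 + 0))*u(0, 12) + 125 = ((4*1)*(1 + 0))*(9/(6 + 12 + 0)) + 125 = (4*1)*(9/18) + 125 = 4*(9*(1/18)) + 125 = 4*(½) + 125 = 2 + 125 = 127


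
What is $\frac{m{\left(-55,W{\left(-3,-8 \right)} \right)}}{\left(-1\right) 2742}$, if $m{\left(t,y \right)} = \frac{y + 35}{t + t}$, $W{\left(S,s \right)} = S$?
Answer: $\frac{8}{75405} \approx 0.00010609$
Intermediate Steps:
$m{\left(t,y \right)} = \frac{35 + y}{2 t}$
$\frac{m{\left(-55,W{\left(-3,-8 \right)} \right)}}{\left(-1\right) 2742} = \frac{\frac{1}{2} \frac{1}{-55} \left(35 - 3\right)}{\left(-1\right) 2742} = \frac{\frac{1}{2} \left(- \frac{1}{55}\right) 32}{-2742} = \left(- \frac{16}{55}\right) \left(- \frac{1}{2742}\right) = \frac{8}{75405}$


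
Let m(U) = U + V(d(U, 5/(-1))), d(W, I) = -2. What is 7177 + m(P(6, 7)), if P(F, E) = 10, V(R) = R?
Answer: 7185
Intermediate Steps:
m(U) = -2 + U (m(U) = U - 2 = -2 + U)
7177 + m(P(6, 7)) = 7177 + (-2 + 10) = 7177 + 8 = 7185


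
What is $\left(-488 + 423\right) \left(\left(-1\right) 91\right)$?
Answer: $5915$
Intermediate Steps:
$\left(-488 + 423\right) \left(\left(-1\right) 91\right) = \left(-65\right) \left(-91\right) = 5915$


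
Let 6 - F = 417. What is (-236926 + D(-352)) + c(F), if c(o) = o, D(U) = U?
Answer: -237689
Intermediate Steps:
F = -411 (F = 6 - 1*417 = 6 - 417 = -411)
(-236926 + D(-352)) + c(F) = (-236926 - 352) - 411 = -237278 - 411 = -237689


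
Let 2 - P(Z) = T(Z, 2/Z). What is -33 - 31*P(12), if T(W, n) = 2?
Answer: -33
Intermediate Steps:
P(Z) = 0 (P(Z) = 2 - 1*2 = 2 - 2 = 0)
-33 - 31*P(12) = -33 - 31*0 = -33 + 0 = -33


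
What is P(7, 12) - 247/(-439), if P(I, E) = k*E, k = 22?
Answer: 116143/439 ≈ 264.56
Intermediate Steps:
P(I, E) = 22*E
P(7, 12) - 247/(-439) = 22*12 - 247/(-439) = 264 - 247*(-1/439) = 264 + 247/439 = 116143/439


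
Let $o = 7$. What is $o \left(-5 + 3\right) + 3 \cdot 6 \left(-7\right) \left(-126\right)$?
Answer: $15862$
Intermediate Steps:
$o \left(-5 + 3\right) + 3 \cdot 6 \left(-7\right) \left(-126\right) = 7 \left(-5 + 3\right) + 3 \cdot 6 \left(-7\right) \left(-126\right) = 7 \left(-2\right) + 18 \left(-7\right) \left(-126\right) = -14 - -15876 = -14 + 15876 = 15862$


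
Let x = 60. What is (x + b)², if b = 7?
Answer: 4489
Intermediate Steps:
(x + b)² = (60 + 7)² = 67² = 4489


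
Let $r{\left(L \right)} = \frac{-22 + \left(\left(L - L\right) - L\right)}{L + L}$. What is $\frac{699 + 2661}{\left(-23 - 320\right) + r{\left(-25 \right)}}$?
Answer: $- \frac{168000}{17153} \approx -9.7942$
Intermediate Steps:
$r{\left(L \right)} = \frac{-22 - L}{2 L}$ ($r{\left(L \right)} = \frac{-22 + \left(0 - L\right)}{2 L} = \left(-22 - L\right) \frac{1}{2 L} = \frac{-22 - L}{2 L}$)
$\frac{699 + 2661}{\left(-23 - 320\right) + r{\left(-25 \right)}} = \frac{699 + 2661}{\left(-23 - 320\right) + \frac{-22 - -25}{2 \left(-25\right)}} = \frac{3360}{\left(-23 - 320\right) + \frac{1}{2} \left(- \frac{1}{25}\right) \left(-22 + 25\right)} = \frac{3360}{-343 + \frac{1}{2} \left(- \frac{1}{25}\right) 3} = \frac{3360}{-343 - \frac{3}{50}} = \frac{3360}{- \frac{17153}{50}} = 3360 \left(- \frac{50}{17153}\right) = - \frac{168000}{17153}$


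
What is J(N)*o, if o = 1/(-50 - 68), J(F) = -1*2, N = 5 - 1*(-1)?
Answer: 1/59 ≈ 0.016949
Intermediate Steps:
N = 6 (N = 5 + 1 = 6)
J(F) = -2
o = -1/118 (o = 1/(-118) = -1/118 ≈ -0.0084746)
J(N)*o = -2*(-1/118) = 1/59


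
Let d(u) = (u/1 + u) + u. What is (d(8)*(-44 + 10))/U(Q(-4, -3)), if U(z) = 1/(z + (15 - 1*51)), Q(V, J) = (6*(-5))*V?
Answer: -68544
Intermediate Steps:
Q(V, J) = -30*V
d(u) = 3*u (d(u) = (u*1 + u) + u = (u + u) + u = 2*u + u = 3*u)
U(z) = 1/(-36 + z) (U(z) = 1/(z + (15 - 51)) = 1/(z - 36) = 1/(-36 + z))
(d(8)*(-44 + 10))/U(Q(-4, -3)) = ((3*8)*(-44 + 10))/(1/(-36 - 30*(-4))) = (24*(-34))/(1/(-36 + 120)) = -816/(1/84) = -816/1/84 = -816*84 = -68544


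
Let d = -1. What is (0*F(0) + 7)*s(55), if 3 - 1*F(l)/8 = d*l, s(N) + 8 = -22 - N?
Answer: -595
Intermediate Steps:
s(N) = -30 - N (s(N) = -8 + (-22 - N) = -30 - N)
F(l) = 24 + 8*l (F(l) = 24 - (-8)*l = 24 + 8*l)
(0*F(0) + 7)*s(55) = (0*(24 + 8*0) + 7)*(-30 - 1*55) = (0*(24 + 0) + 7)*(-30 - 55) = (0*24 + 7)*(-85) = (0 + 7)*(-85) = 7*(-85) = -595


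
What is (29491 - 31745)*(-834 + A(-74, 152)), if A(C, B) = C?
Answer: 2046632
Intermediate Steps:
(29491 - 31745)*(-834 + A(-74, 152)) = (29491 - 31745)*(-834 - 74) = -2254*(-908) = 2046632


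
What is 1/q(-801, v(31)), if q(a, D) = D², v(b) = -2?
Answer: ¼ ≈ 0.25000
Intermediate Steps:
1/q(-801, v(31)) = 1/((-2)²) = 1/4 = ¼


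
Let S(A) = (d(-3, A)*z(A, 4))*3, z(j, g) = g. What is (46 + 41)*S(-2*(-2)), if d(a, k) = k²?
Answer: 16704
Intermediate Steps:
S(A) = 12*A² (S(A) = (A²*4)*3 = (4*A²)*3 = 12*A²)
(46 + 41)*S(-2*(-2)) = (46 + 41)*(12*(-2*(-2))²) = 87*(12*4²) = 87*(12*16) = 87*192 = 16704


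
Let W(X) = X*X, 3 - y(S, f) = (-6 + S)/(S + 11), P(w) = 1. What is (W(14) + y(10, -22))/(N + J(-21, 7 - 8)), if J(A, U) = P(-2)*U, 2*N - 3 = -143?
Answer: -4175/1491 ≈ -2.8001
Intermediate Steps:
N = -70 (N = 3/2 + (½)*(-143) = 3/2 - 143/2 = -70)
y(S, f) = 3 - (-6 + S)/(11 + S) (y(S, f) = 3 - (-6 + S)/(S + 11) = 3 - (-6 + S)/(11 + S))
J(A, U) = U (J(A, U) = 1*U = U)
W(X) = X²
(W(14) + y(10, -22))/(N + J(-21, 7 - 8)) = (14² + (39 + 2*10)/(11 + 10))/(-70 + (7 - 8)) = (196 + (39 + 20)/21)/(-70 - 1) = (196 + (1/21)*59)/(-71) = (196 + 59/21)*(-1/71) = (4175/21)*(-1/71) = -4175/1491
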